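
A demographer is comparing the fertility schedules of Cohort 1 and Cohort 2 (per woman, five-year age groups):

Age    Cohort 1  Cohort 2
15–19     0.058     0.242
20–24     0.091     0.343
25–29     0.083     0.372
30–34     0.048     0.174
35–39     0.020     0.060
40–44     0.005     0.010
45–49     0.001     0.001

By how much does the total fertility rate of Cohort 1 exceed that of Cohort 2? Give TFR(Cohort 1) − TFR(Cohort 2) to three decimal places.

-4.480

Cohort 1:
  Sum of ASFRs = 0.058 + 0.091 + 0.083 + 0.048 + 0.020 + 0.005 + 0.001 = 0.306
  TFR = 5 × 0.306 = 1.53
Cohort 2:
  Sum of ASFRs = 0.242 + 0.343 + 0.372 + 0.174 + 0.060 + 0.010 + 0.001 = 1.202
  TFR = 5 × 1.202 = 6.01
Difference = 1.53 − 6.01 = -4.48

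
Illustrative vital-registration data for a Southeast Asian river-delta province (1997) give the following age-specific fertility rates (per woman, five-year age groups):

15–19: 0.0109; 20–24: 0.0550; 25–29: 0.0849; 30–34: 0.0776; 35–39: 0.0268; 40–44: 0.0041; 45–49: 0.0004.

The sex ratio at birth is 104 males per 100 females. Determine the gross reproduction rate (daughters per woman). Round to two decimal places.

Proportion female at birth = 100 / (100 + 104) = 0.49020.
Sum of ASFRs = 0.0109 + 0.0550 + 0.0849 + 0.0776 + 0.0268 + 0.0041 + 0.0004 = 0.2597
TFR = 5 × 0.2597 = 1.2985
GRR = 0.49020 × 1.2985 = 0.63652

0.64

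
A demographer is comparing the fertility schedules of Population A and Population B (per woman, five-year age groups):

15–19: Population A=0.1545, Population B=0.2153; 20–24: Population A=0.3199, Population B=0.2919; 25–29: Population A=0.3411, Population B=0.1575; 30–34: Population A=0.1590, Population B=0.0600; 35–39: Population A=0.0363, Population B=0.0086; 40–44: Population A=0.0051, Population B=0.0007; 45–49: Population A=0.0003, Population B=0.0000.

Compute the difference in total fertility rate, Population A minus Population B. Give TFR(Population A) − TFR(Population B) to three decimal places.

1.411

Population A:
  Sum of ASFRs = 0.1545 + 0.3199 + 0.3411 + 0.1590 + 0.0363 + 0.0051 + 0.0003 = 1.0162
  TFR = 5 × 1.0162 = 5.081
Population B:
  Sum of ASFRs = 0.2153 + 0.2919 + 0.1575 + 0.0600 + 0.0086 + 0.0007 + 0.0000 = 0.7340
  TFR = 5 × 0.7340 = 3.67
Difference = 5.081 − 3.67 = 1.411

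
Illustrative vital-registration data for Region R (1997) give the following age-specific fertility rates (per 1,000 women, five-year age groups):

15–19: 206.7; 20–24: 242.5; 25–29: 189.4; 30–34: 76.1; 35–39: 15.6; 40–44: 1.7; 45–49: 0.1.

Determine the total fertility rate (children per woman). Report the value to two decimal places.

Sum of ASFRs = 206.7 + 242.5 + 189.4 + 76.1 + 15.6 + 1.7 + 0.1 = 732.1
TFR = 5 × 732.1 / 1000 = 3.6605

3.66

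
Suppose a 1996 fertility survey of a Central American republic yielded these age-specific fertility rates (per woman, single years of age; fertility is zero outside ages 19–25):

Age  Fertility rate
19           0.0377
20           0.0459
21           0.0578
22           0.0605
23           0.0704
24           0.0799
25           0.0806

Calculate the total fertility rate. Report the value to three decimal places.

0.433

Sum of ASFRs = 0.0377 + 0.0459 + 0.0578 + 0.0605 + 0.0704 + 0.0799 + 0.0806 = 0.4328
TFR = 0.4328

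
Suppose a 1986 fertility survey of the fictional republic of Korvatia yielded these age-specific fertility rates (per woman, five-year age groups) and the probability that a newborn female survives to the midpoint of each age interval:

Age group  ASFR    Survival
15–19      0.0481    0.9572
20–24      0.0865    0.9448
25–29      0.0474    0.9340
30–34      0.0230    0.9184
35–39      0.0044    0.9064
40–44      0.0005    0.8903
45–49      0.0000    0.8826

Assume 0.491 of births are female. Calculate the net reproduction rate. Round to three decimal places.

0.485

Proportion female at birth = 0.491.
Weighting each age-specific rate by interval width and survival:
  15–19: 5 × 0.0481 × 0.9572 = 0.23021
  20–24: 5 × 0.0865 × 0.9448 = 0.40863
  25–29: 5 × 0.0474 × 0.9340 = 0.22136
  30–34: 5 × 0.0230 × 0.9184 = 0.10562
  35–39: 5 × 0.0044 × 0.9064 = 0.01994
  40–44: 5 × 0.0005 × 0.8903 = 0.00223
  45–49: 5 × 0.0000 × 0.8826 = 0.00000
Sum = 0.98799
NRR = 0.491 × 0.98799 = 0.48510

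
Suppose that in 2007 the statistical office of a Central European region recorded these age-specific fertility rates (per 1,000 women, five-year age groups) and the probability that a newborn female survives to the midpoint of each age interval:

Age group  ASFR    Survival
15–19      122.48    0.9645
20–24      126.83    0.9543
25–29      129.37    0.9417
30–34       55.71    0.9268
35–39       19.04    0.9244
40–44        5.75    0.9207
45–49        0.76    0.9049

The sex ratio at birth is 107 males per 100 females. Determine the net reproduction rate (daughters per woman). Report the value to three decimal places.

Proportion female at birth = 100 / (100 + 107) = 0.48309.
Each age group contributes 5 × ASFR × survival:
  15–19: 5 × 122.48/1000 × 0.9645 = 0.59066
  20–24: 5 × 126.83/1000 × 0.9543 = 0.60517
  25–29: 5 × 129.37/1000 × 0.9417 = 0.60914
  30–34: 5 × 55.71/1000 × 0.9268 = 0.25816
  35–39: 5 × 19.04/1000 × 0.9244 = 0.08800
  40–44: 5 × 5.75/1000 × 0.9207 = 0.02647
  45–49: 5 × 0.76/1000 × 0.9049 = 0.00344
Sum = 2.18104
NRR = 0.48309 × 2.18104 = 1.05364
With NRR above 1 the population is above replacement fertility.

1.054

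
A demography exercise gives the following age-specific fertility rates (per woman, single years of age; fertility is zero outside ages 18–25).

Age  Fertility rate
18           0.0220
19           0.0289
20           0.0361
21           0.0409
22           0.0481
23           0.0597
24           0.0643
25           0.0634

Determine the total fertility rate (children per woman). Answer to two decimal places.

Sum of ASFRs = 0.0220 + 0.0289 + 0.0361 + 0.0409 + 0.0481 + 0.0597 + 0.0643 + 0.0634 = 0.3634
TFR = 0.3634

0.36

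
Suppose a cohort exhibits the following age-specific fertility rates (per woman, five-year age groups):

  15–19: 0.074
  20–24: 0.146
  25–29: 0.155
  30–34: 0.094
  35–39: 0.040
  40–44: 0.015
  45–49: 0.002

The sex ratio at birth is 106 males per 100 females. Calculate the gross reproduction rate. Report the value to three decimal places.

1.277

Proportion female at birth = 100 / (100 + 106) = 0.48544.
Sum of ASFRs = 0.074 + 0.146 + 0.155 + 0.094 + 0.040 + 0.015 + 0.002 = 0.526
TFR = 5 × 0.526 = 2.63
GRR = 0.48544 × 2.63 = 1.27671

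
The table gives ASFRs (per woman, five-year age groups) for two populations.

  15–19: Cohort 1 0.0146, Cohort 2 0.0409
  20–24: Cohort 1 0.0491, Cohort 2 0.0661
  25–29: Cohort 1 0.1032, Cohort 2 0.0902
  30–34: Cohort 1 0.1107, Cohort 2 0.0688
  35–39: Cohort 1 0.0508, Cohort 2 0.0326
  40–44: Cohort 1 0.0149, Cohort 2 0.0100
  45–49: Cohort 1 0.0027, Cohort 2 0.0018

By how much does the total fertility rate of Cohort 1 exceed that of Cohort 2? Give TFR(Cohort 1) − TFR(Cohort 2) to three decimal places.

0.178

Cohort 1:
  Sum of ASFRs = 0.0146 + 0.0491 + 0.1032 + 0.1107 + 0.0508 + 0.0149 + 0.0027 = 0.3460
  TFR = 5 × 0.3460 = 1.73
Cohort 2:
  Sum of ASFRs = 0.0409 + 0.0661 + 0.0902 + 0.0688 + 0.0326 + 0.0100 + 0.0018 = 0.3104
  TFR = 5 × 0.3104 = 1.552
Difference = 1.73 − 1.552 = 0.178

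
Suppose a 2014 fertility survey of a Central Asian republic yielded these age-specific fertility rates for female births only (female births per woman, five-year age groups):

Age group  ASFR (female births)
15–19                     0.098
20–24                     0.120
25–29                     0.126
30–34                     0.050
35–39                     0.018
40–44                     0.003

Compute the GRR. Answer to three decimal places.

2.075

Sum of female ASFRs = 0.098 + 0.120 + 0.126 + 0.050 + 0.018 + 0.003 = 0.415
GRR = 5 × 0.415 = 2.075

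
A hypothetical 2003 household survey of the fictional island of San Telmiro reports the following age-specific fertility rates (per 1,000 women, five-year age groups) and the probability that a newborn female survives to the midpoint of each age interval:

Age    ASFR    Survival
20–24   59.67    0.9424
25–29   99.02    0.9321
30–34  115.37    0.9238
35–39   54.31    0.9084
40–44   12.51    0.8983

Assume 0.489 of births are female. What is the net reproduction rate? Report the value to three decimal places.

Proportion female at birth = 0.489.
Survival-weighted fertility by age (5·fₓ·Sₓ):
  20–24: 5 × 59.67/1000 × 0.9424 = 0.28117
  25–29: 5 × 99.02/1000 × 0.9321 = 0.46148
  30–34: 5 × 115.37/1000 × 0.9238 = 0.53289
  35–39: 5 × 54.31/1000 × 0.9084 = 0.24668
  40–44: 5 × 12.51/1000 × 0.8983 = 0.05619
Sum = 1.57841
NRR = 0.489 × 1.57841 = 0.77184
An NRR under 1 implies long-run decline under these rates.

0.772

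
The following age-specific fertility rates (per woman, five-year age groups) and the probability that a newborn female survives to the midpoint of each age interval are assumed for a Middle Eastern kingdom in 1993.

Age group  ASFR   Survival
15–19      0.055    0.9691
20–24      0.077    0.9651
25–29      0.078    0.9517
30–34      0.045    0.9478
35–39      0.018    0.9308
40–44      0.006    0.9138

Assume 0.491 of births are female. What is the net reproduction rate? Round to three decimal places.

Proportion female at birth = 0.491.
Survival-weighted fertility by age (5·fₓ·Sₓ):
  15–19: 5 × 0.055 × 0.9691 = 0.26650
  20–24: 5 × 0.077 × 0.9651 = 0.37156
  25–29: 5 × 0.078 × 0.9517 = 0.37116
  30–34: 5 × 0.045 × 0.9478 = 0.21326
  35–39: 5 × 0.018 × 0.9308 = 0.08377
  40–44: 5 × 0.006 × 0.9138 = 0.02741
Sum = 1.33366
NRR = 0.491 × 1.33366 = 0.65483

0.655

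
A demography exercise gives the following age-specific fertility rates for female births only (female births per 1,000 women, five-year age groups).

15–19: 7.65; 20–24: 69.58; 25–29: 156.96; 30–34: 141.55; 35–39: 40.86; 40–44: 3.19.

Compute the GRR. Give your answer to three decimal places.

2.099

Sum of female ASFRs = 7.65 + 69.58 + 156.96 + 141.55 + 40.86 + 3.19 = 419.79
GRR = 5 × 419.79 / 1000 = 2.09895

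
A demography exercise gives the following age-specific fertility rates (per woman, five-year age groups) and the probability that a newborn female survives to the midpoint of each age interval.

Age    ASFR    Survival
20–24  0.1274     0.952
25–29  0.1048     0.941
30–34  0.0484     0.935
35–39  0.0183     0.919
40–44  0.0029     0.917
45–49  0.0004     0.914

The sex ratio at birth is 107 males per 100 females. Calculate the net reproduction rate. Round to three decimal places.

Proportion female at birth = 100 / (100 + 107) = 0.48309.
Weighting each age-specific rate by interval width and survival:
  20–24: 5 × 0.1274 × 0.952 = 0.60642
  25–29: 5 × 0.1048 × 0.941 = 0.49308
  30–34: 5 × 0.0484 × 0.935 = 0.22627
  35–39: 5 × 0.0183 × 0.919 = 0.08409
  40–44: 5 × 0.0029 × 0.917 = 0.01330
  45–49: 5 × 0.0004 × 0.914 = 0.00183
Sum = 1.42499
NRR = 0.48309 × 1.42499 = 0.68840

0.688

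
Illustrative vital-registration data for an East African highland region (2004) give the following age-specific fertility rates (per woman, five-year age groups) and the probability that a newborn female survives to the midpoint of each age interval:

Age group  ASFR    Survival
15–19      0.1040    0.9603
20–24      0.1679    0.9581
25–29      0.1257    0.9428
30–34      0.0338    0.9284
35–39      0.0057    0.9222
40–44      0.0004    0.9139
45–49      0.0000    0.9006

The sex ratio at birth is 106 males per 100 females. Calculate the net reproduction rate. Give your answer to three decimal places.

Proportion female at birth = 100 / (100 + 106) = 0.48544.
Per-age-group product (5 × ASFR × survival probability):
  15–19: 5 × 0.1040 × 0.9603 = 0.49936
  20–24: 5 × 0.1679 × 0.9581 = 0.80432
  25–29: 5 × 0.1257 × 0.9428 = 0.59255
  30–34: 5 × 0.0338 × 0.9284 = 0.15690
  35–39: 5 × 0.0057 × 0.9222 = 0.02628
  40–44: 5 × 0.0004 × 0.9139 = 0.00183
  45–49: 5 × 0.0000 × 0.9006 = 0.00000
Sum = 2.08124
NRR = 0.48544 × 2.08124 = 1.01032
NRR > 1, so each generation more than replaces itself.

1.010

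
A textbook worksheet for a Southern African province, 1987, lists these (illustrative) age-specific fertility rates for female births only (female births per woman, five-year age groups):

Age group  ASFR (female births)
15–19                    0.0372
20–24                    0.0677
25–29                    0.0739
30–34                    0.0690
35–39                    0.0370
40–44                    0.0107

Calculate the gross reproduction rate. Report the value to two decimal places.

1.48

Sum of female ASFRs = 0.0372 + 0.0677 + 0.0739 + 0.0690 + 0.0370 + 0.0107 = 0.2955
GRR = 5 × 0.2955 = 1.4775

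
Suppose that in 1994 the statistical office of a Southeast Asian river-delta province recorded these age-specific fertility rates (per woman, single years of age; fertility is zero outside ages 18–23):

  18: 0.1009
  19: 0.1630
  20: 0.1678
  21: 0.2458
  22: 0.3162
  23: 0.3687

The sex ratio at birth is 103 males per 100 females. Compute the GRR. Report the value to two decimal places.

Proportion female at birth = 100 / (100 + 103) = 0.49261.
Sum of ASFRs = 0.1009 + 0.1630 + 0.1678 + 0.2458 + 0.3162 + 0.3687 = 1.3624
TFR = 1.3624
GRR = 0.49261 × 1.3624 = 0.67113

0.67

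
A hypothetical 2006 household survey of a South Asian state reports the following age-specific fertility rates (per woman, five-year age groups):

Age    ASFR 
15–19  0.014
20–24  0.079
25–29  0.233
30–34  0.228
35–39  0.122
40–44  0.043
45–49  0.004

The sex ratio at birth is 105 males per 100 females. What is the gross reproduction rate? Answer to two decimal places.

Proportion female at birth = 100 / (100 + 105) = 0.48780.
Sum of ASFRs = 0.014 + 0.079 + 0.233 + 0.228 + 0.122 + 0.043 + 0.004 = 0.723
TFR = 5 × 0.723 = 3.615
GRR = 0.48780 × 3.615 = 1.76340

1.76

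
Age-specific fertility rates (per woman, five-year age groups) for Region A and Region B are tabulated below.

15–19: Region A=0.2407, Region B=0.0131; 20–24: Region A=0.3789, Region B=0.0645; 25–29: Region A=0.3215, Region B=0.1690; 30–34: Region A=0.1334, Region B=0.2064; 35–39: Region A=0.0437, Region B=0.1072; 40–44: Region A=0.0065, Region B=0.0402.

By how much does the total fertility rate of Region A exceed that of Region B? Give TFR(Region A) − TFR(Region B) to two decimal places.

Region A:
  Sum of ASFRs = 0.2407 + 0.3789 + 0.3215 + 0.1334 + 0.0437 + 0.0065 = 1.1247
  TFR = 5 × 1.1247 = 5.6235
Region B:
  Sum of ASFRs = 0.0131 + 0.0645 + 0.1690 + 0.2064 + 0.1072 + 0.0402 = 0.6004
  TFR = 5 × 0.6004 = 3.002
Difference = 5.6235 − 3.002 = 2.6215

2.62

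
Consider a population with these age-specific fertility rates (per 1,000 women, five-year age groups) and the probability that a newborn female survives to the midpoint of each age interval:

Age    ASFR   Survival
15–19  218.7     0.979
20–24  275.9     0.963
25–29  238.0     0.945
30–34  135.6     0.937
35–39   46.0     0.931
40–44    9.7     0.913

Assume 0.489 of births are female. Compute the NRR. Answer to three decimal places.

Proportion female at birth = 0.489.
Weighting each age-specific rate by interval width and survival:
  15–19: 5 × 218.7/1000 × 0.979 = 1.07054
  20–24: 5 × 275.9/1000 × 0.963 = 1.32846
  25–29: 5 × 238.0/1000 × 0.945 = 1.12455
  30–34: 5 × 135.6/1000 × 0.937 = 0.63529
  35–39: 5 × 46.0/1000 × 0.931 = 0.21413
  40–44: 5 × 9.7/1000 × 0.913 = 0.04428
Sum = 4.41725
NRR = 0.489 × 4.41725 = 2.16004

2.160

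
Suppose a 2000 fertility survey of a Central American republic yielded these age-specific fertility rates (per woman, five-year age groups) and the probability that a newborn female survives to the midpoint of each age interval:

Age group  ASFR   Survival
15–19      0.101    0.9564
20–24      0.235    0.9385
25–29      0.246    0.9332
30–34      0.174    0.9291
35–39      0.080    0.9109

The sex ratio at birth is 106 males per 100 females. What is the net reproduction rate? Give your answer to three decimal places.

1.896

Proportion female at birth = 100 / (100 + 106) = 0.48544.
Each age group contributes 5 × ASFR × survival:
  15–19: 5 × 0.101 × 0.9564 = 0.48298
  20–24: 5 × 0.235 × 0.9385 = 1.10274
  25–29: 5 × 0.246 × 0.9332 = 1.14784
  30–34: 5 × 0.174 × 0.9291 = 0.80832
  35–39: 5 × 0.080 × 0.9109 = 0.36436
Sum = 3.90624
NRR = 0.48544 × 3.90624 = 1.89625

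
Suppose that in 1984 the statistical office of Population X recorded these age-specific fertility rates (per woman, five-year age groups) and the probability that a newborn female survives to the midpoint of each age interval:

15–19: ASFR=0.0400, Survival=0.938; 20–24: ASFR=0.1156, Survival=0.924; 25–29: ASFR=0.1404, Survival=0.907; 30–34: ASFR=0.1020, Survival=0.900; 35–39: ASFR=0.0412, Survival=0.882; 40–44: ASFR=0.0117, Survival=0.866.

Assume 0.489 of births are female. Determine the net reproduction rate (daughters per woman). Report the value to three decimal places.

Proportion female at birth = 0.489.
Each age group contributes 5 × ASFR × survival:
  15–19: 5 × 0.0400 × 0.938 = 0.18760
  20–24: 5 × 0.1156 × 0.924 = 0.53407
  25–29: 5 × 0.1404 × 0.907 = 0.63671
  30–34: 5 × 0.1020 × 0.900 = 0.45900
  35–39: 5 × 0.0412 × 0.882 = 0.18169
  40–44: 5 × 0.0117 × 0.866 = 0.05066
Sum = 2.04973
NRR = 0.489 × 2.04973 = 1.00232

1.002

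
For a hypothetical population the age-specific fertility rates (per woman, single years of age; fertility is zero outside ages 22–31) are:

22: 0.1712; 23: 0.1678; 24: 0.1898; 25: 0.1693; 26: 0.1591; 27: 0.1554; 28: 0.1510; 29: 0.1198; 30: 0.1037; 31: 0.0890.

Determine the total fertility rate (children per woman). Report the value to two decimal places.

1.48

Sum of ASFRs = 0.1712 + 0.1678 + 0.1898 + 0.1693 + 0.1591 + 0.1554 + 0.1510 + 0.1198 + 0.1037 + 0.0890 = 1.4761
TFR = 1.4761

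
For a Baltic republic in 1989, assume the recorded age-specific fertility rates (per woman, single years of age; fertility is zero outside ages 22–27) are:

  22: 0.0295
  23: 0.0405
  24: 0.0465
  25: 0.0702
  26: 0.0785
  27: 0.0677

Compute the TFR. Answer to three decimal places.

Sum of ASFRs = 0.0295 + 0.0405 + 0.0465 + 0.0702 + 0.0785 + 0.0677 = 0.3329
TFR = 0.3329

0.333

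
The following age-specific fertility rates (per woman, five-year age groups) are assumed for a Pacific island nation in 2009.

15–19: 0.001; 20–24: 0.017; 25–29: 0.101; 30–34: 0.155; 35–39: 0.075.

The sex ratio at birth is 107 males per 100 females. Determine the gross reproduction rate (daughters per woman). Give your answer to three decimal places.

Proportion female at birth = 100 / (100 + 107) = 0.48309.
Sum of ASFRs = 0.001 + 0.017 + 0.101 + 0.155 + 0.075 = 0.349
TFR = 5 × 0.349 = 1.745
GRR = 0.48309 × 1.745 = 0.84299

0.843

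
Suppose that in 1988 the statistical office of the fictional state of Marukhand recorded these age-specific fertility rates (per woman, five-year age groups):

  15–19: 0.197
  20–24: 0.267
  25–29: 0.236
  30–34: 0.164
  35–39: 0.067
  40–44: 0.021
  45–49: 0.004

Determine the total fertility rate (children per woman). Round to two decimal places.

Sum of ASFRs = 0.197 + 0.267 + 0.236 + 0.164 + 0.067 + 0.021 + 0.004 = 0.956
TFR = 5 × 0.956 = 4.78

4.78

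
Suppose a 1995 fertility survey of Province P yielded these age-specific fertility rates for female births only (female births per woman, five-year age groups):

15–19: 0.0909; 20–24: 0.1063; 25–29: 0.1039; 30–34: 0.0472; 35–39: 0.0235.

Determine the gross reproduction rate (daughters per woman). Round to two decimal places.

1.86

Sum of female ASFRs = 0.0909 + 0.1063 + 0.1039 + 0.0472 + 0.0235 = 0.3718
GRR = 5 × 0.3718 = 1.859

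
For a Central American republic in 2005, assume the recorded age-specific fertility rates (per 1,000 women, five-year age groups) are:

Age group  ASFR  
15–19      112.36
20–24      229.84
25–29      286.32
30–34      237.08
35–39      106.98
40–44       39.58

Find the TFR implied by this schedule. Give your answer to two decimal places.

Sum of ASFRs = 112.36 + 229.84 + 286.32 + 237.08 + 106.98 + 39.58 = 1012.16
TFR = 5 × 1012.16 / 1000 = 5.0608

5.06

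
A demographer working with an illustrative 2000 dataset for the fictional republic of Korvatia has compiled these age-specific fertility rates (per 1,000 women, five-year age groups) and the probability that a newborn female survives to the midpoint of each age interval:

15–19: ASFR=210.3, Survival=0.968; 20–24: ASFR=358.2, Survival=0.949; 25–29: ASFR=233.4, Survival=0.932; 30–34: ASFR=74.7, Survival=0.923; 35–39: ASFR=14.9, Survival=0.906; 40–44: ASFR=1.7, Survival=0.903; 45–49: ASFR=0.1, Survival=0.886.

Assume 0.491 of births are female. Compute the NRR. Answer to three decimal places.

Proportion female at birth = 0.491.
Survival-weighted fertility by age (5·fₓ·Sₓ):
  15–19: 5 × 210.3/1000 × 0.968 = 1.01785
  20–24: 5 × 358.2/1000 × 0.949 = 1.69966
  25–29: 5 × 233.4/1000 × 0.932 = 1.08764
  30–34: 5 × 74.7/1000 × 0.923 = 0.34474
  35–39: 5 × 14.9/1000 × 0.906 = 0.06750
  40–44: 5 × 1.7/1000 × 0.903 = 0.00768
  45–49: 5 × 0.1/1000 × 0.886 = 0.00044
Sum = 4.22551
NRR = 0.491 × 4.22551 = 2.07473
An NRR exceeding 1 indicates intrinsic growth under these rates.

2.075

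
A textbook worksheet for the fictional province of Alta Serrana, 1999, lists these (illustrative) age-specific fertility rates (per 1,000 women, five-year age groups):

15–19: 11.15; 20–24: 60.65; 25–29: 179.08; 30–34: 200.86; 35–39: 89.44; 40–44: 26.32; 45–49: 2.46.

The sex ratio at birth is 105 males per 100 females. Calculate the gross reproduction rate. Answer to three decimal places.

1.390

Proportion female at birth = 100 / (100 + 105) = 0.48780.
Sum of ASFRs = 11.15 + 60.65 + 179.08 + 200.86 + 89.44 + 26.32 + 2.46 = 569.96
TFR = 5 × 569.96 / 1000 = 2.8498
GRR = 0.48780 × 2.8498 = 1.39013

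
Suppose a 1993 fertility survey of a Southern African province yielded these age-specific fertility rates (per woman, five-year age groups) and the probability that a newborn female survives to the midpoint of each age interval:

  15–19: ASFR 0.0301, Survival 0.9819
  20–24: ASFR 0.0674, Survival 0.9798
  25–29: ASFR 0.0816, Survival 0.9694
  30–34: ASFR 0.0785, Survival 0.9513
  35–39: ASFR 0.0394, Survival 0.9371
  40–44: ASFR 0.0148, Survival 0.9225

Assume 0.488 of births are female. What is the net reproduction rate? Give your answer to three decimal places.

0.732

Proportion female at birth = 0.488.
Per-age-group product (5 × ASFR × survival probability):
  15–19: 5 × 0.0301 × 0.9819 = 0.14778
  20–24: 5 × 0.0674 × 0.9798 = 0.33019
  25–29: 5 × 0.0816 × 0.9694 = 0.39552
  30–34: 5 × 0.0785 × 0.9513 = 0.37339
  35–39: 5 × 0.0394 × 0.9371 = 0.18461
  40–44: 5 × 0.0148 × 0.9225 = 0.06827
Sum = 1.49976
NRR = 0.488 × 1.49976 = 0.73188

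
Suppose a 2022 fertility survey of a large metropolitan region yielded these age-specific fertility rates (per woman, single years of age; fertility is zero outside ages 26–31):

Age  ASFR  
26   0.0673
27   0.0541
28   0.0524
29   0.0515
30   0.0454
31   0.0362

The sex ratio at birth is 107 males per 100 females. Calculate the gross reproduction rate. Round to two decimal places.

Proportion female at birth = 100 / (100 + 107) = 0.48309.
Sum of ASFRs = 0.0673 + 0.0541 + 0.0524 + 0.0515 + 0.0454 + 0.0362 = 0.3069
TFR = 0.3069
GRR = 0.48309 × 0.3069 = 0.14826

0.15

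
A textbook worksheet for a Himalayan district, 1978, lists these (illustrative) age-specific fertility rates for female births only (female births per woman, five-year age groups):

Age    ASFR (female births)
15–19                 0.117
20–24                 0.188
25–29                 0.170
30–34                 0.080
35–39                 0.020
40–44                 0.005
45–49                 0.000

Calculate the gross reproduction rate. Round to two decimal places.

2.90

Sum of female ASFRs = 0.117 + 0.188 + 0.170 + 0.080 + 0.020 + 0.005 + 0.000 = 0.580
GRR = 5 × 0.580 = 2.9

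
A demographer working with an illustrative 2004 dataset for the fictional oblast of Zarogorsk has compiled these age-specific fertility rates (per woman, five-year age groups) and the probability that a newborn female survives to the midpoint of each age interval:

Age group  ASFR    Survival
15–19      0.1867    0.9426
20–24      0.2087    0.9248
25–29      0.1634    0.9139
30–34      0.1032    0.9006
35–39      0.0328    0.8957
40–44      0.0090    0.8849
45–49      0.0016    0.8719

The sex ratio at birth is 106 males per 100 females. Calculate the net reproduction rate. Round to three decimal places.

1.578

Proportion female at birth = 100 / (100 + 106) = 0.48544.
Per-age-group product (5 × ASFR × survival probability):
  15–19: 5 × 0.1867 × 0.9426 = 0.87992
  20–24: 5 × 0.2087 × 0.9248 = 0.96503
  25–29: 5 × 0.1634 × 0.9139 = 0.74666
  30–34: 5 × 0.1032 × 0.9006 = 0.46471
  35–39: 5 × 0.0328 × 0.8957 = 0.14689
  40–44: 5 × 0.0090 × 0.8849 = 0.03982
  45–49: 5 × 0.0016 × 0.8719 = 0.00698
Sum = 3.25001
NRR = 0.48544 × 3.25001 = 1.57768
An NRR exceeding 1 indicates intrinsic growth under these rates.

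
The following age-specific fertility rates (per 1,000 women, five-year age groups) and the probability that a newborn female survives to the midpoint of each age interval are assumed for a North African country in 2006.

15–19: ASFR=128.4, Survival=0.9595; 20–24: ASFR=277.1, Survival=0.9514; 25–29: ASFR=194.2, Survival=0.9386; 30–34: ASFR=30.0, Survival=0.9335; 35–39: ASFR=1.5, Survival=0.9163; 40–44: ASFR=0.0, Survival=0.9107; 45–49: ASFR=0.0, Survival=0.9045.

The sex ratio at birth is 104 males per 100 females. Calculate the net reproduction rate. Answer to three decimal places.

1.467

Proportion female at birth = 100 / (100 + 104) = 0.49020.
Per-age-group product (5 × ASFR × survival probability):
  15–19: 5 × 128.4/1000 × 0.9595 = 0.61600
  20–24: 5 × 277.1/1000 × 0.9514 = 1.31816
  25–29: 5 × 194.2/1000 × 0.9386 = 0.91138
  30–34: 5 × 30.0/1000 × 0.9335 = 0.14003
  35–39: 5 × 1.5/1000 × 0.9163 = 0.00687
  40–44: 5 × 0.0/1000 × 0.9107 = 0.00000
  45–49: 5 × 0.0/1000 × 0.9045 = 0.00000
Sum = 2.99244
NRR = 0.49020 × 2.99244 = 1.46689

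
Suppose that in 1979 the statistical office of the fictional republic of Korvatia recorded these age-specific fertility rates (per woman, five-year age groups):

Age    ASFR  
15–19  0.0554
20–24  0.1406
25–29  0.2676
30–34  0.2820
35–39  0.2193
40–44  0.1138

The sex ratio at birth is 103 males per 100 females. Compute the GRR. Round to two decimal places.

Proportion female at birth = 100 / (100 + 103) = 0.49261.
Sum of ASFRs = 0.0554 + 0.1406 + 0.2676 + 0.2820 + 0.2193 + 0.1138 = 1.0787
TFR = 5 × 1.0787 = 5.3935
GRR = 0.49261 × 5.3935 = 2.65689

2.66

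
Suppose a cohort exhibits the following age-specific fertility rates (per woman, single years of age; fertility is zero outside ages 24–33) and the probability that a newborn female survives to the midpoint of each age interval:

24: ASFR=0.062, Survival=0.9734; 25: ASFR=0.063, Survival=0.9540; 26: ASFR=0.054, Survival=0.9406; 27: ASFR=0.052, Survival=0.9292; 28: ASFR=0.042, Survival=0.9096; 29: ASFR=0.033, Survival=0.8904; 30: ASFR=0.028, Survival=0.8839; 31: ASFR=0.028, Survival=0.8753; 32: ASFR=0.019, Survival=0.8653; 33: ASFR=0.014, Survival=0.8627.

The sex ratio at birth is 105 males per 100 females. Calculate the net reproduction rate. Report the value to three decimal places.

Proportion female at birth = 100 / (100 + 105) = 0.48780.
Survival-weighted fertility by age (1·fₓ·Sₓ):
  24: 1 × 0.062 × 0.9734 = 0.06035
  25: 1 × 0.063 × 0.9540 = 0.06010
  26: 1 × 0.054 × 0.9406 = 0.05079
  27: 1 × 0.052 × 0.9292 = 0.04832
  28: 1 × 0.042 × 0.9096 = 0.03820
  29: 1 × 0.033 × 0.8904 = 0.02938
  30: 1 × 0.028 × 0.8839 = 0.02475
  31: 1 × 0.028 × 0.8753 = 0.02451
  32: 1 × 0.019 × 0.8653 = 0.01644
  33: 1 × 0.014 × 0.8627 = 0.01208
Sum = 0.36492
NRR = 0.48780 × 0.36492 = 0.17801
An NRR under 1 implies long-run decline under these rates.

0.178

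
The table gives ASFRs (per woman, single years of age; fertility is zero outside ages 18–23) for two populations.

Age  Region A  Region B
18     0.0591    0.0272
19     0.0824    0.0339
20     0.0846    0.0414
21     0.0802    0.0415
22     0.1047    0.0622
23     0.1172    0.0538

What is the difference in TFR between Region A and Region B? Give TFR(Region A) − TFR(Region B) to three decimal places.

0.268

Region A:
  Sum of ASFRs = 0.0591 + 0.0824 + 0.0846 + 0.0802 + 0.1047 + 0.1172 = 0.5282
  TFR = 0.5282
Region B:
  Sum of ASFRs = 0.0272 + 0.0339 + 0.0414 + 0.0415 + 0.0622 + 0.0538 = 0.2600
  TFR = 0.26
Difference = 0.5282 − 0.26 = 0.2682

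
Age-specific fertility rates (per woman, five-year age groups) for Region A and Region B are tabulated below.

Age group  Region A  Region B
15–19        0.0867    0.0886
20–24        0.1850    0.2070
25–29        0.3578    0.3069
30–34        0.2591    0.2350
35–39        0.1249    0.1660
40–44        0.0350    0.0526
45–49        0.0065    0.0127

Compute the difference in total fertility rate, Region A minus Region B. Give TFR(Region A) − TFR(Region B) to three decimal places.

Region A:
  Sum of ASFRs = 0.0867 + 0.1850 + 0.3578 + 0.2591 + 0.1249 + 0.0350 + 0.0065 = 1.0550
  TFR = 5 × 1.0550 = 5.275
Region B:
  Sum of ASFRs = 0.0886 + 0.2070 + 0.3069 + 0.2350 + 0.1660 + 0.0526 + 0.0127 = 1.0688
  TFR = 5 × 1.0688 = 5.344
Difference = 5.275 − 5.344 = -0.069

-0.069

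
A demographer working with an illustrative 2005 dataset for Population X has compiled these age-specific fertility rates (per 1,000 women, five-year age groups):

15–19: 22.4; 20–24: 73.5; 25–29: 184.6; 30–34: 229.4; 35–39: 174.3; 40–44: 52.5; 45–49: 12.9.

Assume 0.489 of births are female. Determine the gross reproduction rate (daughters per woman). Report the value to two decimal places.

Proportion female at birth = 0.489.
Sum of ASFRs = 22.4 + 73.5 + 184.6 + 229.4 + 174.3 + 52.5 + 12.9 = 749.6
TFR = 5 × 749.6 / 1000 = 3.748
GRR = 0.489 × 3.748 = 1.83277

1.83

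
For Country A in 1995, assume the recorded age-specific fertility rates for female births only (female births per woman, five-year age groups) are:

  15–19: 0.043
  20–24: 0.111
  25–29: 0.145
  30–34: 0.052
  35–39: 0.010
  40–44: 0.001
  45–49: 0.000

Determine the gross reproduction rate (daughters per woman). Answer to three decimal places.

1.810

Sum of female ASFRs = 0.043 + 0.111 + 0.145 + 0.052 + 0.010 + 0.001 + 0.000 = 0.362
GRR = 5 × 0.362 = 1.81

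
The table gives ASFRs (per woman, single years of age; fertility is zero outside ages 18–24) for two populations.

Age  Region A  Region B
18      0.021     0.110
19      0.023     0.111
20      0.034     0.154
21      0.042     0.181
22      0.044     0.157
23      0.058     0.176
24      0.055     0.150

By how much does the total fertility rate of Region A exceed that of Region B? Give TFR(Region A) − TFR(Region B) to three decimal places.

Region A:
  Sum of ASFRs = 0.021 + 0.023 + 0.034 + 0.042 + 0.044 + 0.058 + 0.055 = 0.277
  TFR = 0.277
Region B:
  Sum of ASFRs = 0.110 + 0.111 + 0.154 + 0.181 + 0.157 + 0.176 + 0.150 = 1.039
  TFR = 1.039
Difference = 0.277 − 1.039 = -0.762

-0.762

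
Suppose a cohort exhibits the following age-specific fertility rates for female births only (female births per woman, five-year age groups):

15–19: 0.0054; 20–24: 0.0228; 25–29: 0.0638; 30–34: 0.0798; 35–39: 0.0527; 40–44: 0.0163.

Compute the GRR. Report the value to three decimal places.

1.204

Sum of female ASFRs = 0.0054 + 0.0228 + 0.0638 + 0.0798 + 0.0527 + 0.0163 = 0.2408
GRR = 5 × 0.2408 = 1.204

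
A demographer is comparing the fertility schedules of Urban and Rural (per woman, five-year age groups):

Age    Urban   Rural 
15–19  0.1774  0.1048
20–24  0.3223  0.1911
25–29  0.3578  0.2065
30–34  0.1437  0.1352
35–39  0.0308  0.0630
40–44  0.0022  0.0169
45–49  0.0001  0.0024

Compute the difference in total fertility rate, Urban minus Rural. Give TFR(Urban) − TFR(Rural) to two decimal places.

1.57

Urban:
  Sum of ASFRs = 0.1774 + 0.3223 + 0.3578 + 0.1437 + 0.0308 + 0.0022 + 0.0001 = 1.0343
  TFR = 5 × 1.0343 = 5.1715
Rural:
  Sum of ASFRs = 0.1048 + 0.1911 + 0.2065 + 0.1352 + 0.0630 + 0.0169 + 0.0024 = 0.7199
  TFR = 5 × 0.7199 = 3.5995
Difference = 5.1715 − 3.5995 = 1.572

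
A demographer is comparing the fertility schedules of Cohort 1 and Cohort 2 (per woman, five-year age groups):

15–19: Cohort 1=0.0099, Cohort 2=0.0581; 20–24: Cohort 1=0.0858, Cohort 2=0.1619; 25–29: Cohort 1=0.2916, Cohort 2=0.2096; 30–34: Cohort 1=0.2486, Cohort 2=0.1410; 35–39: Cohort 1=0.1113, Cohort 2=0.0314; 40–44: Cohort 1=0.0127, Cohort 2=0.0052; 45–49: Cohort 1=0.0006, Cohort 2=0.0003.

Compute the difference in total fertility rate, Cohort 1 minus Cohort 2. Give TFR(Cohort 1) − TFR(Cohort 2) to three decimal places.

0.765

Cohort 1:
  Sum of ASFRs = 0.0099 + 0.0858 + 0.2916 + 0.2486 + 0.1113 + 0.0127 + 0.0006 = 0.7605
  TFR = 5 × 0.7605 = 3.8025
Cohort 2:
  Sum of ASFRs = 0.0581 + 0.1619 + 0.2096 + 0.1410 + 0.0314 + 0.0052 + 0.0003 = 0.6075
  TFR = 5 × 0.6075 = 3.0375
Difference = 3.8025 − 3.0375 = 0.765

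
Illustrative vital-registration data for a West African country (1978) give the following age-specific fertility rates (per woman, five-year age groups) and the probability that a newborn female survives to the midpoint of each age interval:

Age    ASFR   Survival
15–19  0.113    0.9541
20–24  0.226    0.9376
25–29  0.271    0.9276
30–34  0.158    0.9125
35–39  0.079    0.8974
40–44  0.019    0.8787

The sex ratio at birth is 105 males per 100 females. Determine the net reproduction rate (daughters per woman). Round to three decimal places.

1.958

Proportion female at birth = 100 / (100 + 105) = 0.48780.
Survival-weighted fertility by age (5·fₓ·Sₓ):
  15–19: 5 × 0.113 × 0.9541 = 0.53907
  20–24: 5 × 0.226 × 0.9376 = 1.05949
  25–29: 5 × 0.271 × 0.9276 = 1.25690
  30–34: 5 × 0.158 × 0.9125 = 0.72088
  35–39: 5 × 0.079 × 0.8974 = 0.35447
  40–44: 5 × 0.019 × 0.8787 = 0.08348
Sum = 4.01429
NRR = 0.48780 × 4.01429 = 1.95817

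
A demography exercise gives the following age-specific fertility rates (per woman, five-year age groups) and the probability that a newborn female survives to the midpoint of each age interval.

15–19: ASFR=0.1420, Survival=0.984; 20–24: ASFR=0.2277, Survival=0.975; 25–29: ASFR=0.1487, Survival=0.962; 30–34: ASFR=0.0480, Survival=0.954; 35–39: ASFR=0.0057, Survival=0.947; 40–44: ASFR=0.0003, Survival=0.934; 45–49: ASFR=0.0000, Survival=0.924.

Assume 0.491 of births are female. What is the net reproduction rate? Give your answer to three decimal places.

1.366

Proportion female at birth = 0.491.
Per-age-group product (5 × ASFR × survival probability):
  15–19: 5 × 0.1420 × 0.984 = 0.69864
  20–24: 5 × 0.2277 × 0.975 = 1.11004
  25–29: 5 × 0.1487 × 0.962 = 0.71525
  30–34: 5 × 0.0480 × 0.954 = 0.22896
  35–39: 5 × 0.0057 × 0.947 = 0.02699
  40–44: 5 × 0.0003 × 0.934 = 0.00140
  45–49: 5 × 0.0000 × 0.924 = 0.00000
Sum = 2.78128
NRR = 0.491 × 2.78128 = 1.36561
With NRR above 1 the population is above replacement fertility.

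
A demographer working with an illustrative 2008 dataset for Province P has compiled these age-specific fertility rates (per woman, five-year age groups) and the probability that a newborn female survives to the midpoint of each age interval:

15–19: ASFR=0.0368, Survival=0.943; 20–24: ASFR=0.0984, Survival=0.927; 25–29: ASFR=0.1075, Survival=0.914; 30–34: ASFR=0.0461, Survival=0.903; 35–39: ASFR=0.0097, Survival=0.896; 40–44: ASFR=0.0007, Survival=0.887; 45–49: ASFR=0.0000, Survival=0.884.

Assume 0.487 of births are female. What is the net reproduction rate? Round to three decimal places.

Proportion female at birth = 0.487.
Survival-weighted fertility by age (5·fₓ·Sₓ):
  15–19: 5 × 0.0368 × 0.943 = 0.17351
  20–24: 5 × 0.0984 × 0.927 = 0.45608
  25–29: 5 × 0.1075 × 0.914 = 0.49128
  30–34: 5 × 0.0461 × 0.903 = 0.20814
  35–39: 5 × 0.0097 × 0.896 = 0.04346
  40–44: 5 × 0.0007 × 0.887 = 0.00310
  45–49: 5 × 0.0000 × 0.884 = 0.00000
Sum = 1.37557
NRR = 0.487 × 1.37557 = 0.66990
With NRR below 1 the population is below replacement fertility.

0.670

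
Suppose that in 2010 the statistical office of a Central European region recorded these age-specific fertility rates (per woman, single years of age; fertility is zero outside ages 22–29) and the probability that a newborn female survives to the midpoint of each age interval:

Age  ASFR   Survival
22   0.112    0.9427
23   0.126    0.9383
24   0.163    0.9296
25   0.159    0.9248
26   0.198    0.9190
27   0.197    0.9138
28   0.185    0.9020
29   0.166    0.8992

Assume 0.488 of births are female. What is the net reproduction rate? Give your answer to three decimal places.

0.586

Proportion female at birth = 0.488.
Survival-weighted fertility by age (1·fₓ·Sₓ):
  22: 1 × 0.112 × 0.9427 = 0.10558
  23: 1 × 0.126 × 0.9383 = 0.11823
  24: 1 × 0.163 × 0.9296 = 0.15152
  25: 1 × 0.159 × 0.9248 = 0.14704
  26: 1 × 0.198 × 0.9190 = 0.18196
  27: 1 × 0.197 × 0.9138 = 0.18002
  28: 1 × 0.185 × 0.9020 = 0.16687
  29: 1 × 0.166 × 0.8992 = 0.14927
Sum = 1.20049
NRR = 0.488 × 1.20049 = 0.58584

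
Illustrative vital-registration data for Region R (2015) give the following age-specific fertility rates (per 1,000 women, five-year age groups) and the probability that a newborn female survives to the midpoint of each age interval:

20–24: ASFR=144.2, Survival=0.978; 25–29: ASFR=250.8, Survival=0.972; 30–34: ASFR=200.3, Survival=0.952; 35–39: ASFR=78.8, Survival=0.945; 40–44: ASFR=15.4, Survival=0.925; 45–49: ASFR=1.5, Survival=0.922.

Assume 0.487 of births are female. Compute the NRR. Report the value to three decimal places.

1.621

Proportion female at birth = 0.487.
Per-age-group product (5 × ASFR × survival probability):
  20–24: 5 × 144.2/1000 × 0.978 = 0.70514
  25–29: 5 × 250.8/1000 × 0.972 = 1.21889
  30–34: 5 × 200.3/1000 × 0.952 = 0.95343
  35–39: 5 × 78.8/1000 × 0.945 = 0.37233
  40–44: 5 × 15.4/1000 × 0.925 = 0.07123
  45–49: 5 × 1.5/1000 × 0.922 = 0.00692
Sum = 3.32794
NRR = 0.487 × 3.32794 = 1.62071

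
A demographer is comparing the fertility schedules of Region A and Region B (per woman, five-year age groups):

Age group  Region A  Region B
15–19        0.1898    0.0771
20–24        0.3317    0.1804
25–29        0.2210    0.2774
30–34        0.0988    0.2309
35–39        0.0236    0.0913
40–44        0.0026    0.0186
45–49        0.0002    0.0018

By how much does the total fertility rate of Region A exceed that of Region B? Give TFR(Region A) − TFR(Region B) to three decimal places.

-0.049

Region A:
  Sum of ASFRs = 0.1898 + 0.3317 + 0.2210 + 0.0988 + 0.0236 + 0.0026 + 0.0002 = 0.8677
  TFR = 5 × 0.8677 = 4.3385
Region B:
  Sum of ASFRs = 0.0771 + 0.1804 + 0.2774 + 0.2309 + 0.0913 + 0.0186 + 0.0018 = 0.8775
  TFR = 5 × 0.8775 = 4.3875
Difference = 4.3385 − 4.3875 = -0.049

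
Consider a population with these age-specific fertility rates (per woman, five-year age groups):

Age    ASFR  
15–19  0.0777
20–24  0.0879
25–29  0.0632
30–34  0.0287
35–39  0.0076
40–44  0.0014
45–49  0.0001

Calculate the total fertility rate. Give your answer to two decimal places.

Sum of ASFRs = 0.0777 + 0.0879 + 0.0632 + 0.0287 + 0.0076 + 0.0014 + 0.0001 = 0.2666
TFR = 5 × 0.2666 = 1.333

1.33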